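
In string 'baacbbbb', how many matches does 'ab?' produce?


Pattern 'ab?' matches 'a' optionally followed by 'b'.
String: 'baacbbbb'
Scanning left to right for 'a' then checking next char:
  Match 1: 'a' (a not followed by b)
  Match 2: 'a' (a not followed by b)
Total matches: 2

2


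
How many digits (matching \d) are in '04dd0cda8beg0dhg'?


\d matches any digit 0-9.
Scanning '04dd0cda8beg0dhg':
  pos 0: '0' -> DIGIT
  pos 1: '4' -> DIGIT
  pos 4: '0' -> DIGIT
  pos 8: '8' -> DIGIT
  pos 12: '0' -> DIGIT
Digits found: ['0', '4', '0', '8', '0']
Total: 5

5


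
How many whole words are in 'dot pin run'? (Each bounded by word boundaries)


Word boundaries (\b) mark the start/end of each word.
Text: 'dot pin run'
Splitting by whitespace:
  Word 1: 'dot'
  Word 2: 'pin'
  Word 3: 'run'
Total whole words: 3

3


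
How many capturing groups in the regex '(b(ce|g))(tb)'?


To count capturing groups, count each '(' that starts a group.
Pattern: '(b(ce|g))(tb)'
Walking through the pattern:
  Position 0: '(' -> group #1
  Position 2: '(' -> group #2
  Position 9: '(' -> group #3
Total capturing groups: 3

3


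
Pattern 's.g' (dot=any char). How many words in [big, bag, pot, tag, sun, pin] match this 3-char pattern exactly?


Pattern 's.g' means: starts with 's', any single char, ends with 'g'.
Checking each word (must be exactly 3 chars):
  'big' (len=3): no
  'bag' (len=3): no
  'pot' (len=3): no
  'tag' (len=3): no
  'sun' (len=3): no
  'pin' (len=3): no
Matching words: []
Total: 0

0


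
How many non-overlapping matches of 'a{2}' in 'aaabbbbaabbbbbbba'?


Pattern 'a{2}' matches exactly 2 consecutive a's (greedy, non-overlapping).
String: 'aaabbbbaabbbbbbba'
Scanning for runs of a's:
  Run at pos 0: 'aaa' (length 3) -> 1 match(es)
  Run at pos 7: 'aa' (length 2) -> 1 match(es)
  Run at pos 16: 'a' (length 1) -> 0 match(es)
Matches found: ['aa', 'aa']
Total: 2

2


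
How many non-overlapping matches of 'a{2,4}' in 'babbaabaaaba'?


Pattern 'a{2,4}' matches between 2 and 4 consecutive a's (greedy).
String: 'babbaabaaaba'
Finding runs of a's and applying greedy matching:
  Run at pos 1: 'a' (length 1)
  Run at pos 4: 'aa' (length 2)
  Run at pos 7: 'aaa' (length 3)
  Run at pos 11: 'a' (length 1)
Matches: ['aa', 'aaa']
Count: 2

2


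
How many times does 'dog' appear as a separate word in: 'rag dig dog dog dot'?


Scanning each word for exact match 'dog':
  Word 1: 'rag' -> no
  Word 2: 'dig' -> no
  Word 3: 'dog' -> MATCH
  Word 4: 'dog' -> MATCH
  Word 5: 'dot' -> no
Total matches: 2

2


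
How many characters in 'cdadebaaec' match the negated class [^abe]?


Negated class [^abe] matches any char NOT in {a, b, e}
Scanning 'cdadebaaec':
  pos 0: 'c' -> MATCH
  pos 1: 'd' -> MATCH
  pos 2: 'a' -> no (excluded)
  pos 3: 'd' -> MATCH
  pos 4: 'e' -> no (excluded)
  pos 5: 'b' -> no (excluded)
  pos 6: 'a' -> no (excluded)
  pos 7: 'a' -> no (excluded)
  pos 8: 'e' -> no (excluded)
  pos 9: 'c' -> MATCH
Total matches: 4

4


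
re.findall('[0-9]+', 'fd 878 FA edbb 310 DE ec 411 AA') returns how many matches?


Pattern '[0-9]+' finds one or more digits.
Text: 'fd 878 FA edbb 310 DE ec 411 AA'
Scanning for matches:
  Match 1: '878'
  Match 2: '310'
  Match 3: '411'
Total matches: 3

3


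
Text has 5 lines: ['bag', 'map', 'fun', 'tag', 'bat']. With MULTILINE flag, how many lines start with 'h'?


With MULTILINE flag, ^ matches the start of each line.
Lines: ['bag', 'map', 'fun', 'tag', 'bat']
Checking which lines start with 'h':
  Line 1: 'bag' -> no
  Line 2: 'map' -> no
  Line 3: 'fun' -> no
  Line 4: 'tag' -> no
  Line 5: 'bat' -> no
Matching lines: []
Count: 0

0


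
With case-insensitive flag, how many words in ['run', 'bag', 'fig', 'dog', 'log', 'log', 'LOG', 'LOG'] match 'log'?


Case-insensitive matching: compare each word's lowercase form to 'log'.
  'run' -> lower='run' -> no
  'bag' -> lower='bag' -> no
  'fig' -> lower='fig' -> no
  'dog' -> lower='dog' -> no
  'log' -> lower='log' -> MATCH
  'log' -> lower='log' -> MATCH
  'LOG' -> lower='log' -> MATCH
  'LOG' -> lower='log' -> MATCH
Matches: ['log', 'log', 'LOG', 'LOG']
Count: 4

4


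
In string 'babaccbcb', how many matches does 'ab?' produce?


Pattern 'ab?' matches 'a' optionally followed by 'b'.
String: 'babaccbcb'
Scanning left to right for 'a' then checking next char:
  Match 1: 'ab' (a followed by b)
  Match 2: 'a' (a not followed by b)
Total matches: 2

2


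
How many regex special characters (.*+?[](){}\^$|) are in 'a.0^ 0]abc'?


Regex special characters are: . * + ? [ ] ( ) { } \ ^ $ |
Scanning 'a.0^ 0]abc':
  pos 1: '.' -> SPECIAL
  pos 3: '^' -> SPECIAL
  pos 6: ']' -> SPECIAL
Special chars found: ['.', '^', ']']
Total: 3

3


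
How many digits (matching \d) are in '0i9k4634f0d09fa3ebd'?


\d matches any digit 0-9.
Scanning '0i9k4634f0d09fa3ebd':
  pos 0: '0' -> DIGIT
  pos 2: '9' -> DIGIT
  pos 4: '4' -> DIGIT
  pos 5: '6' -> DIGIT
  pos 6: '3' -> DIGIT
  pos 7: '4' -> DIGIT
  pos 9: '0' -> DIGIT
  pos 11: '0' -> DIGIT
  pos 12: '9' -> DIGIT
  pos 15: '3' -> DIGIT
Digits found: ['0', '9', '4', '6', '3', '4', '0', '0', '9', '3']
Total: 10

10


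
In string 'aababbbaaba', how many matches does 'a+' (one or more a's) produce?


Pattern 'a+' matches one or more consecutive a's.
String: 'aababbbaaba'
Scanning for runs of a:
  Match 1: 'aa' (length 2)
  Match 2: 'a' (length 1)
  Match 3: 'aa' (length 2)
  Match 4: 'a' (length 1)
Total matches: 4

4


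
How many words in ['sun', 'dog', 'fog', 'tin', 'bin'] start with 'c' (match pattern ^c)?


Pattern ^c anchors to start of word. Check which words begin with 'c':
  'sun' -> no
  'dog' -> no
  'fog' -> no
  'tin' -> no
  'bin' -> no
Matching words: []
Count: 0

0


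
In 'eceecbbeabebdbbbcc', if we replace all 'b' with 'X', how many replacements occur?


re.sub('b', 'X', text) replaces every occurrence of 'b' with 'X'.
Text: 'eceecbbeabebdbbbcc'
Scanning for 'b':
  pos 5: 'b' -> replacement #1
  pos 6: 'b' -> replacement #2
  pos 9: 'b' -> replacement #3
  pos 11: 'b' -> replacement #4
  pos 13: 'b' -> replacement #5
  pos 14: 'b' -> replacement #6
  pos 15: 'b' -> replacement #7
Total replacements: 7

7


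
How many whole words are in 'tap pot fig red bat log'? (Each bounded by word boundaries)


Word boundaries (\b) mark the start/end of each word.
Text: 'tap pot fig red bat log'
Splitting by whitespace:
  Word 1: 'tap'
  Word 2: 'pot'
  Word 3: 'fig'
  Word 4: 'red'
  Word 5: 'bat'
  Word 6: 'log'
Total whole words: 6

6


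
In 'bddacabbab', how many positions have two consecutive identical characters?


Looking for consecutive identical characters in 'bddacabbab':
  pos 0-1: 'b' vs 'd' -> different
  pos 1-2: 'd' vs 'd' -> MATCH ('dd')
  pos 2-3: 'd' vs 'a' -> different
  pos 3-4: 'a' vs 'c' -> different
  pos 4-5: 'c' vs 'a' -> different
  pos 5-6: 'a' vs 'b' -> different
  pos 6-7: 'b' vs 'b' -> MATCH ('bb')
  pos 7-8: 'b' vs 'a' -> different
  pos 8-9: 'a' vs 'b' -> different
Consecutive identical pairs: ['dd', 'bb']
Count: 2

2


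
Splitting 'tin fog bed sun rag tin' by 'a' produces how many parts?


Splitting by 'a' breaks the string at each occurrence of the separator.
Text: 'tin fog bed sun rag tin'
Parts after split:
  Part 1: 'tin fog bed sun r'
  Part 2: 'g tin'
Total parts: 2

2


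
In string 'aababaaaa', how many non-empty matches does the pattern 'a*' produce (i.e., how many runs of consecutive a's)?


Pattern 'a*' matches zero or more a's. We want non-empty runs of consecutive a's.
String: 'aababaaaa'
Walking through the string to find runs of a's:
  Run 1: positions 0-1 -> 'aa'
  Run 2: positions 3-3 -> 'a'
  Run 3: positions 5-8 -> 'aaaa'
Non-empty runs found: ['aa', 'a', 'aaaa']
Count: 3

3


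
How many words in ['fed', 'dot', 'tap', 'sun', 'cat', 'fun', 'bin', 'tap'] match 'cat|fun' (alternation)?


Alternation 'cat|fun' matches either 'cat' or 'fun'.
Checking each word:
  'fed' -> no
  'dot' -> no
  'tap' -> no
  'sun' -> no
  'cat' -> MATCH
  'fun' -> MATCH
  'bin' -> no
  'tap' -> no
Matches: ['cat', 'fun']
Count: 2

2


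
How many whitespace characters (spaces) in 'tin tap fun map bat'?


\s matches whitespace characters (spaces, tabs, etc.).
Text: 'tin tap fun map bat'
This text has 5 words separated by spaces.
Number of spaces = number of words - 1 = 5 - 1 = 4

4


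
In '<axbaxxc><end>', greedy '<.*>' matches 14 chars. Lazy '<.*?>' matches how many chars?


Greedy '<.*>' tries to match as MUCH as possible.
Lazy '<.*?>' tries to match as LITTLE as possible.

String: '<axbaxxc><end>'
Greedy '<.*>' starts at first '<' and extends to the LAST '>': '<axbaxxc><end>' (14 chars)
Lazy '<.*?>' starts at first '<' and stops at the FIRST '>': '<axbaxxc>' (9 chars)

9


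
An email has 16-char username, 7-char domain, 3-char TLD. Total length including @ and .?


An email address has format: username@domain.tld
Username length: 16
'@' character: 1
Domain length: 7
'.' character: 1
TLD length: 3
Total = 16 + 1 + 7 + 1 + 3 = 28

28


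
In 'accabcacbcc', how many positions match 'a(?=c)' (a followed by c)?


Lookahead 'a(?=c)' matches 'a' only when followed by 'c'.
String: 'accabcacbcc'
Checking each position where char is 'a':
  pos 0: 'a' -> MATCH (next='c')
  pos 3: 'a' -> no (next='b')
  pos 6: 'a' -> MATCH (next='c')
Matching positions: [0, 6]
Count: 2

2


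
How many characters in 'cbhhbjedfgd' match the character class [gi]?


Character class [gi] matches any of: {g, i}
Scanning string 'cbhhbjedfgd' character by character:
  pos 0: 'c' -> no
  pos 1: 'b' -> no
  pos 2: 'h' -> no
  pos 3: 'h' -> no
  pos 4: 'b' -> no
  pos 5: 'j' -> no
  pos 6: 'e' -> no
  pos 7: 'd' -> no
  pos 8: 'f' -> no
  pos 9: 'g' -> MATCH
  pos 10: 'd' -> no
Total matches: 1

1


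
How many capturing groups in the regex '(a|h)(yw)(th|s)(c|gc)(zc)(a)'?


To count capturing groups, count each '(' that starts a group.
Pattern: '(a|h)(yw)(th|s)(c|gc)(zc)(a)'
Walking through the pattern:
  Position 0: '(' -> group #1
  Position 5: '(' -> group #2
  Position 9: '(' -> group #3
  Position 15: '(' -> group #4
  Position 21: '(' -> group #5
  Position 25: '(' -> group #6
Total capturing groups: 6

6


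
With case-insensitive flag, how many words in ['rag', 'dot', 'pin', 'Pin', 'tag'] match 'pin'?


Case-insensitive matching: compare each word's lowercase form to 'pin'.
  'rag' -> lower='rag' -> no
  'dot' -> lower='dot' -> no
  'pin' -> lower='pin' -> MATCH
  'Pin' -> lower='pin' -> MATCH
  'tag' -> lower='tag' -> no
Matches: ['pin', 'Pin']
Count: 2

2


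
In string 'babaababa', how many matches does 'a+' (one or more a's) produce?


Pattern 'a+' matches one or more consecutive a's.
String: 'babaababa'
Scanning for runs of a:
  Match 1: 'a' (length 1)
  Match 2: 'aa' (length 2)
  Match 3: 'a' (length 1)
  Match 4: 'a' (length 1)
Total matches: 4

4


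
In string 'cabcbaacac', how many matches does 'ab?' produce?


Pattern 'ab?' matches 'a' optionally followed by 'b'.
String: 'cabcbaacac'
Scanning left to right for 'a' then checking next char:
  Match 1: 'ab' (a followed by b)
  Match 2: 'a' (a not followed by b)
  Match 3: 'a' (a not followed by b)
  Match 4: 'a' (a not followed by b)
Total matches: 4

4


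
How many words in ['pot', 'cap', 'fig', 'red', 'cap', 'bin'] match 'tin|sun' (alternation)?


Alternation 'tin|sun' matches either 'tin' or 'sun'.
Checking each word:
  'pot' -> no
  'cap' -> no
  'fig' -> no
  'red' -> no
  'cap' -> no
  'bin' -> no
Matches: []
Count: 0

0


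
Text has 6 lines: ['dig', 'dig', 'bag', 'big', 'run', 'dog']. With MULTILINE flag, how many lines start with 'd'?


With MULTILINE flag, ^ matches the start of each line.
Lines: ['dig', 'dig', 'bag', 'big', 'run', 'dog']
Checking which lines start with 'd':
  Line 1: 'dig' -> MATCH
  Line 2: 'dig' -> MATCH
  Line 3: 'bag' -> no
  Line 4: 'big' -> no
  Line 5: 'run' -> no
  Line 6: 'dog' -> MATCH
Matching lines: ['dig', 'dig', 'dog']
Count: 3

3


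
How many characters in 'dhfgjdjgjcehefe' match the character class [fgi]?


Character class [fgi] matches any of: {f, g, i}
Scanning string 'dhfgjdjgjcehefe' character by character:
  pos 0: 'd' -> no
  pos 1: 'h' -> no
  pos 2: 'f' -> MATCH
  pos 3: 'g' -> MATCH
  pos 4: 'j' -> no
  pos 5: 'd' -> no
  pos 6: 'j' -> no
  pos 7: 'g' -> MATCH
  pos 8: 'j' -> no
  pos 9: 'c' -> no
  pos 10: 'e' -> no
  pos 11: 'h' -> no
  pos 12: 'e' -> no
  pos 13: 'f' -> MATCH
  pos 14: 'e' -> no
Total matches: 4

4


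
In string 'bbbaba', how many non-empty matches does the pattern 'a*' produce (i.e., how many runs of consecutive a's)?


Pattern 'a*' matches zero or more a's. We want non-empty runs of consecutive a's.
String: 'bbbaba'
Walking through the string to find runs of a's:
  Run 1: positions 3-3 -> 'a'
  Run 2: positions 5-5 -> 'a'
Non-empty runs found: ['a', 'a']
Count: 2

2


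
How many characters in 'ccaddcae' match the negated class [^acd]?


Negated class [^acd] matches any char NOT in {a, c, d}
Scanning 'ccaddcae':
  pos 0: 'c' -> no (excluded)
  pos 1: 'c' -> no (excluded)
  pos 2: 'a' -> no (excluded)
  pos 3: 'd' -> no (excluded)
  pos 4: 'd' -> no (excluded)
  pos 5: 'c' -> no (excluded)
  pos 6: 'a' -> no (excluded)
  pos 7: 'e' -> MATCH
Total matches: 1

1


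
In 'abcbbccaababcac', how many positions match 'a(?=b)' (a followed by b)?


Lookahead 'a(?=b)' matches 'a' only when followed by 'b'.
String: 'abcbbccaababcac'
Checking each position where char is 'a':
  pos 0: 'a' -> MATCH (next='b')
  pos 7: 'a' -> no (next='a')
  pos 8: 'a' -> MATCH (next='b')
  pos 10: 'a' -> MATCH (next='b')
  pos 13: 'a' -> no (next='c')
Matching positions: [0, 8, 10]
Count: 3

3


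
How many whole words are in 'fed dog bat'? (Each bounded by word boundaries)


Word boundaries (\b) mark the start/end of each word.
Text: 'fed dog bat'
Splitting by whitespace:
  Word 1: 'fed'
  Word 2: 'dog'
  Word 3: 'bat'
Total whole words: 3

3


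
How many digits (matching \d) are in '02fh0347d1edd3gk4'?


\d matches any digit 0-9.
Scanning '02fh0347d1edd3gk4':
  pos 0: '0' -> DIGIT
  pos 1: '2' -> DIGIT
  pos 4: '0' -> DIGIT
  pos 5: '3' -> DIGIT
  pos 6: '4' -> DIGIT
  pos 7: '7' -> DIGIT
  pos 9: '1' -> DIGIT
  pos 13: '3' -> DIGIT
  pos 16: '4' -> DIGIT
Digits found: ['0', '2', '0', '3', '4', '7', '1', '3', '4']
Total: 9

9


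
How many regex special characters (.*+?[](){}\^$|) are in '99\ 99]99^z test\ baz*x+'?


Regex special characters are: . * + ? [ ] ( ) { } \ ^ $ |
Scanning '99\ 99]99^z test\ baz*x+':
  pos 2: '\' -> SPECIAL
  pos 6: ']' -> SPECIAL
  pos 9: '^' -> SPECIAL
  pos 16: '\' -> SPECIAL
  pos 21: '*' -> SPECIAL
  pos 23: '+' -> SPECIAL
Special chars found: ['\\', ']', '^', '\\', '*', '+']
Total: 6

6


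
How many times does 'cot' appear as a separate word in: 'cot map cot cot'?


Scanning each word for exact match 'cot':
  Word 1: 'cot' -> MATCH
  Word 2: 'map' -> no
  Word 3: 'cot' -> MATCH
  Word 4: 'cot' -> MATCH
Total matches: 3

3


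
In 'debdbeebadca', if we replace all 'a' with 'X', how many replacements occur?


re.sub('a', 'X', text) replaces every occurrence of 'a' with 'X'.
Text: 'debdbeebadca'
Scanning for 'a':
  pos 8: 'a' -> replacement #1
  pos 11: 'a' -> replacement #2
Total replacements: 2

2


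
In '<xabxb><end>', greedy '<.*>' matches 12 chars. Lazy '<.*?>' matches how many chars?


Greedy '<.*>' tries to match as MUCH as possible.
Lazy '<.*?>' tries to match as LITTLE as possible.

String: '<xabxb><end>'
Greedy '<.*>' starts at first '<' and extends to the LAST '>': '<xabxb><end>' (12 chars)
Lazy '<.*?>' starts at first '<' and stops at the FIRST '>': '<xabxb>' (7 chars)

7


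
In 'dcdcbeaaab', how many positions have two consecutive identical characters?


Looking for consecutive identical characters in 'dcdcbeaaab':
  pos 0-1: 'd' vs 'c' -> different
  pos 1-2: 'c' vs 'd' -> different
  pos 2-3: 'd' vs 'c' -> different
  pos 3-4: 'c' vs 'b' -> different
  pos 4-5: 'b' vs 'e' -> different
  pos 5-6: 'e' vs 'a' -> different
  pos 6-7: 'a' vs 'a' -> MATCH ('aa')
  pos 7-8: 'a' vs 'a' -> MATCH ('aa')
  pos 8-9: 'a' vs 'b' -> different
Consecutive identical pairs: ['aa', 'aa']
Count: 2

2


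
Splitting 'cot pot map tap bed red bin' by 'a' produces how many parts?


Splitting by 'a' breaks the string at each occurrence of the separator.
Text: 'cot pot map tap bed red bin'
Parts after split:
  Part 1: 'cot pot m'
  Part 2: 'p t'
  Part 3: 'p bed red bin'
Total parts: 3

3


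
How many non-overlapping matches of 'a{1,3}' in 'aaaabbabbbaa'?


Pattern 'a{1,3}' matches between 1 and 3 consecutive a's (greedy).
String: 'aaaabbabbbaa'
Finding runs of a's and applying greedy matching:
  Run at pos 0: 'aaaa' (length 4)
  Run at pos 6: 'a' (length 1)
  Run at pos 10: 'aa' (length 2)
Matches: ['aaa', 'a', 'a', 'aa']
Count: 4

4


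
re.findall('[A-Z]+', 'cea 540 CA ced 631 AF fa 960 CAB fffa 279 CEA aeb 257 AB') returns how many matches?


Pattern '[A-Z]+' finds one or more uppercase letters.
Text: 'cea 540 CA ced 631 AF fa 960 CAB fffa 279 CEA aeb 257 AB'
Scanning for matches:
  Match 1: 'CA'
  Match 2: 'AF'
  Match 3: 'CAB'
  Match 4: 'CEA'
  Match 5: 'AB'
Total matches: 5

5


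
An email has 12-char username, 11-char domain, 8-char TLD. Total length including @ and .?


An email address has format: username@domain.tld
Username length: 12
'@' character: 1
Domain length: 11
'.' character: 1
TLD length: 8
Total = 12 + 1 + 11 + 1 + 8 = 33

33


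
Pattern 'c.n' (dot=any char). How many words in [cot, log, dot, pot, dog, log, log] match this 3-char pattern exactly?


Pattern 'c.n' means: starts with 'c', any single char, ends with 'n'.
Checking each word (must be exactly 3 chars):
  'cot' (len=3): no
  'log' (len=3): no
  'dot' (len=3): no
  'pot' (len=3): no
  'dog' (len=3): no
  'log' (len=3): no
  'log' (len=3): no
Matching words: []
Total: 0

0


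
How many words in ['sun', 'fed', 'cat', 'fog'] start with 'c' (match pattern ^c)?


Pattern ^c anchors to start of word. Check which words begin with 'c':
  'sun' -> no
  'fed' -> no
  'cat' -> MATCH (starts with 'c')
  'fog' -> no
Matching words: ['cat']
Count: 1

1


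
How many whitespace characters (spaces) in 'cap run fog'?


\s matches whitespace characters (spaces, tabs, etc.).
Text: 'cap run fog'
This text has 3 words separated by spaces.
Number of spaces = number of words - 1 = 3 - 1 = 2

2


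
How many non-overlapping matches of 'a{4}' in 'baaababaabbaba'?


Pattern 'a{4}' matches exactly 4 consecutive a's (greedy, non-overlapping).
String: 'baaababaabbaba'
Scanning for runs of a's:
  Run at pos 1: 'aaa' (length 3) -> 0 match(es)
  Run at pos 5: 'a' (length 1) -> 0 match(es)
  Run at pos 7: 'aa' (length 2) -> 0 match(es)
  Run at pos 11: 'a' (length 1) -> 0 match(es)
  Run at pos 13: 'a' (length 1) -> 0 match(es)
Matches found: []
Total: 0

0


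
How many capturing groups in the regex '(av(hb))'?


To count capturing groups, count each '(' that starts a group.
Pattern: '(av(hb))'
Walking through the pattern:
  Position 0: '(' -> group #1
  Position 3: '(' -> group #2
Total capturing groups: 2

2


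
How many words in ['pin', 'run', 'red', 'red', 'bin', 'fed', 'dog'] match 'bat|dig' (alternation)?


Alternation 'bat|dig' matches either 'bat' or 'dig'.
Checking each word:
  'pin' -> no
  'run' -> no
  'red' -> no
  'red' -> no
  'bin' -> no
  'fed' -> no
  'dog' -> no
Matches: []
Count: 0

0


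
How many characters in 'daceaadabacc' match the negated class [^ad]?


Negated class [^ad] matches any char NOT in {a, d}
Scanning 'daceaadabacc':
  pos 0: 'd' -> no (excluded)
  pos 1: 'a' -> no (excluded)
  pos 2: 'c' -> MATCH
  pos 3: 'e' -> MATCH
  pos 4: 'a' -> no (excluded)
  pos 5: 'a' -> no (excluded)
  pos 6: 'd' -> no (excluded)
  pos 7: 'a' -> no (excluded)
  pos 8: 'b' -> MATCH
  pos 9: 'a' -> no (excluded)
  pos 10: 'c' -> MATCH
  pos 11: 'c' -> MATCH
Total matches: 5

5


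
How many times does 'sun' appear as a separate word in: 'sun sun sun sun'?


Scanning each word for exact match 'sun':
  Word 1: 'sun' -> MATCH
  Word 2: 'sun' -> MATCH
  Word 3: 'sun' -> MATCH
  Word 4: 'sun' -> MATCH
Total matches: 4

4


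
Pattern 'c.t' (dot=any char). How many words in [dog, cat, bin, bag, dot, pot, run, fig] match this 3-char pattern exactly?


Pattern 'c.t' means: starts with 'c', any single char, ends with 't'.
Checking each word (must be exactly 3 chars):
  'dog' (len=3): no
  'cat' (len=3): MATCH
  'bin' (len=3): no
  'bag' (len=3): no
  'dot' (len=3): no
  'pot' (len=3): no
  'run' (len=3): no
  'fig' (len=3): no
Matching words: ['cat']
Total: 1

1


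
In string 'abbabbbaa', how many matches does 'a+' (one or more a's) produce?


Pattern 'a+' matches one or more consecutive a's.
String: 'abbabbbaa'
Scanning for runs of a:
  Match 1: 'a' (length 1)
  Match 2: 'a' (length 1)
  Match 3: 'aa' (length 2)
Total matches: 3

3


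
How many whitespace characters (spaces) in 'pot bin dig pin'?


\s matches whitespace characters (spaces, tabs, etc.).
Text: 'pot bin dig pin'
This text has 4 words separated by spaces.
Number of spaces = number of words - 1 = 4 - 1 = 3

3


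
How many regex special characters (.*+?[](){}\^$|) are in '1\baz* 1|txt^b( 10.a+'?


Regex special characters are: . * + ? [ ] ( ) { } \ ^ $ |
Scanning '1\baz* 1|txt^b( 10.a+':
  pos 1: '\' -> SPECIAL
  pos 5: '*' -> SPECIAL
  pos 8: '|' -> SPECIAL
  pos 12: '^' -> SPECIAL
  pos 14: '(' -> SPECIAL
  pos 18: '.' -> SPECIAL
  pos 20: '+' -> SPECIAL
Special chars found: ['\\', '*', '|', '^', '(', '.', '+']
Total: 7

7


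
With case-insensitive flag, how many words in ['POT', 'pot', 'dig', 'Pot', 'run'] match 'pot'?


Case-insensitive matching: compare each word's lowercase form to 'pot'.
  'POT' -> lower='pot' -> MATCH
  'pot' -> lower='pot' -> MATCH
  'dig' -> lower='dig' -> no
  'Pot' -> lower='pot' -> MATCH
  'run' -> lower='run' -> no
Matches: ['POT', 'pot', 'Pot']
Count: 3

3


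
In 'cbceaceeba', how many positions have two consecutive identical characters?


Looking for consecutive identical characters in 'cbceaceeba':
  pos 0-1: 'c' vs 'b' -> different
  pos 1-2: 'b' vs 'c' -> different
  pos 2-3: 'c' vs 'e' -> different
  pos 3-4: 'e' vs 'a' -> different
  pos 4-5: 'a' vs 'c' -> different
  pos 5-6: 'c' vs 'e' -> different
  pos 6-7: 'e' vs 'e' -> MATCH ('ee')
  pos 7-8: 'e' vs 'b' -> different
  pos 8-9: 'b' vs 'a' -> different
Consecutive identical pairs: ['ee']
Count: 1

1


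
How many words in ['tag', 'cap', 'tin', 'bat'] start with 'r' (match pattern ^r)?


Pattern ^r anchors to start of word. Check which words begin with 'r':
  'tag' -> no
  'cap' -> no
  'tin' -> no
  'bat' -> no
Matching words: []
Count: 0

0


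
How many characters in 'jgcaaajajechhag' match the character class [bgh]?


Character class [bgh] matches any of: {b, g, h}
Scanning string 'jgcaaajajechhag' character by character:
  pos 0: 'j' -> no
  pos 1: 'g' -> MATCH
  pos 2: 'c' -> no
  pos 3: 'a' -> no
  pos 4: 'a' -> no
  pos 5: 'a' -> no
  pos 6: 'j' -> no
  pos 7: 'a' -> no
  pos 8: 'j' -> no
  pos 9: 'e' -> no
  pos 10: 'c' -> no
  pos 11: 'h' -> MATCH
  pos 12: 'h' -> MATCH
  pos 13: 'a' -> no
  pos 14: 'g' -> MATCH
Total matches: 4

4


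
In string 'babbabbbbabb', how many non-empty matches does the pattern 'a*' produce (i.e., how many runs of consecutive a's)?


Pattern 'a*' matches zero or more a's. We want non-empty runs of consecutive a's.
String: 'babbabbbbabb'
Walking through the string to find runs of a's:
  Run 1: positions 1-1 -> 'a'
  Run 2: positions 4-4 -> 'a'
  Run 3: positions 9-9 -> 'a'
Non-empty runs found: ['a', 'a', 'a']
Count: 3

3


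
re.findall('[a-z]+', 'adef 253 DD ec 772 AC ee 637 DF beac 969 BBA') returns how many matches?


Pattern '[a-z]+' finds one or more lowercase letters.
Text: 'adef 253 DD ec 772 AC ee 637 DF beac 969 BBA'
Scanning for matches:
  Match 1: 'adef'
  Match 2: 'ec'
  Match 3: 'ee'
  Match 4: 'beac'
Total matches: 4

4


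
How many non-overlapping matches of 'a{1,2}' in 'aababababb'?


Pattern 'a{1,2}' matches between 1 and 2 consecutive a's (greedy).
String: 'aababababb'
Finding runs of a's and applying greedy matching:
  Run at pos 0: 'aa' (length 2)
  Run at pos 3: 'a' (length 1)
  Run at pos 5: 'a' (length 1)
  Run at pos 7: 'a' (length 1)
Matches: ['aa', 'a', 'a', 'a']
Count: 4

4


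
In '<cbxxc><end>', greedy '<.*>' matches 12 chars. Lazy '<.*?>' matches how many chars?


Greedy '<.*>' tries to match as MUCH as possible.
Lazy '<.*?>' tries to match as LITTLE as possible.

String: '<cbxxc><end>'
Greedy '<.*>' starts at first '<' and extends to the LAST '>': '<cbxxc><end>' (12 chars)
Lazy '<.*?>' starts at first '<' and stops at the FIRST '>': '<cbxxc>' (7 chars)

7


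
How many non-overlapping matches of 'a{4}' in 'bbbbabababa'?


Pattern 'a{4}' matches exactly 4 consecutive a's (greedy, non-overlapping).
String: 'bbbbabababa'
Scanning for runs of a's:
  Run at pos 4: 'a' (length 1) -> 0 match(es)
  Run at pos 6: 'a' (length 1) -> 0 match(es)
  Run at pos 8: 'a' (length 1) -> 0 match(es)
  Run at pos 10: 'a' (length 1) -> 0 match(es)
Matches found: []
Total: 0

0


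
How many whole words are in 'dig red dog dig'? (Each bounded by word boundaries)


Word boundaries (\b) mark the start/end of each word.
Text: 'dig red dog dig'
Splitting by whitespace:
  Word 1: 'dig'
  Word 2: 'red'
  Word 3: 'dog'
  Word 4: 'dig'
Total whole words: 4

4


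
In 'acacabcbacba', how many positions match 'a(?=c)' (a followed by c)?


Lookahead 'a(?=c)' matches 'a' only when followed by 'c'.
String: 'acacabcbacba'
Checking each position where char is 'a':
  pos 0: 'a' -> MATCH (next='c')
  pos 2: 'a' -> MATCH (next='c')
  pos 4: 'a' -> no (next='b')
  pos 8: 'a' -> MATCH (next='c')
Matching positions: [0, 2, 8]
Count: 3

3


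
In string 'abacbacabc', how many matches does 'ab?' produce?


Pattern 'ab?' matches 'a' optionally followed by 'b'.
String: 'abacbacabc'
Scanning left to right for 'a' then checking next char:
  Match 1: 'ab' (a followed by b)
  Match 2: 'a' (a not followed by b)
  Match 3: 'a' (a not followed by b)
  Match 4: 'ab' (a followed by b)
Total matches: 4

4


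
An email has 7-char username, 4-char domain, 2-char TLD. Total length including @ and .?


An email address has format: username@domain.tld
Username length: 7
'@' character: 1
Domain length: 4
'.' character: 1
TLD length: 2
Total = 7 + 1 + 4 + 1 + 2 = 15

15


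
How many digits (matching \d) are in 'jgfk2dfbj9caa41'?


\d matches any digit 0-9.
Scanning 'jgfk2dfbj9caa41':
  pos 4: '2' -> DIGIT
  pos 9: '9' -> DIGIT
  pos 13: '4' -> DIGIT
  pos 14: '1' -> DIGIT
Digits found: ['2', '9', '4', '1']
Total: 4

4


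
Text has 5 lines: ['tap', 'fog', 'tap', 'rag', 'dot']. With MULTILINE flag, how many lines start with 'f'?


With MULTILINE flag, ^ matches the start of each line.
Lines: ['tap', 'fog', 'tap', 'rag', 'dot']
Checking which lines start with 'f':
  Line 1: 'tap' -> no
  Line 2: 'fog' -> MATCH
  Line 3: 'tap' -> no
  Line 4: 'rag' -> no
  Line 5: 'dot' -> no
Matching lines: ['fog']
Count: 1

1


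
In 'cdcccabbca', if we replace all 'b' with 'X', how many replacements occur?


re.sub('b', 'X', text) replaces every occurrence of 'b' with 'X'.
Text: 'cdcccabbca'
Scanning for 'b':
  pos 6: 'b' -> replacement #1
  pos 7: 'b' -> replacement #2
Total replacements: 2

2


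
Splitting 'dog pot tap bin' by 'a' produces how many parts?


Splitting by 'a' breaks the string at each occurrence of the separator.
Text: 'dog pot tap bin'
Parts after split:
  Part 1: 'dog pot t'
  Part 2: 'p bin'
Total parts: 2

2


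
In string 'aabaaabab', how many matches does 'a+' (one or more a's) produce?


Pattern 'a+' matches one or more consecutive a's.
String: 'aabaaabab'
Scanning for runs of a:
  Match 1: 'aa' (length 2)
  Match 2: 'aaa' (length 3)
  Match 3: 'a' (length 1)
Total matches: 3

3


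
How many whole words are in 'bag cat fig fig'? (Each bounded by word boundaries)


Word boundaries (\b) mark the start/end of each word.
Text: 'bag cat fig fig'
Splitting by whitespace:
  Word 1: 'bag'
  Word 2: 'cat'
  Word 3: 'fig'
  Word 4: 'fig'
Total whole words: 4

4


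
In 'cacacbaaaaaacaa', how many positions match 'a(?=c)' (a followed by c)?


Lookahead 'a(?=c)' matches 'a' only when followed by 'c'.
String: 'cacacbaaaaaacaa'
Checking each position where char is 'a':
  pos 1: 'a' -> MATCH (next='c')
  pos 3: 'a' -> MATCH (next='c')
  pos 6: 'a' -> no (next='a')
  pos 7: 'a' -> no (next='a')
  pos 8: 'a' -> no (next='a')
  pos 9: 'a' -> no (next='a')
  pos 10: 'a' -> no (next='a')
  pos 11: 'a' -> MATCH (next='c')
  pos 13: 'a' -> no (next='a')
Matching positions: [1, 3, 11]
Count: 3

3


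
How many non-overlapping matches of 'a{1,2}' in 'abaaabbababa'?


Pattern 'a{1,2}' matches between 1 and 2 consecutive a's (greedy).
String: 'abaaabbababa'
Finding runs of a's and applying greedy matching:
  Run at pos 0: 'a' (length 1)
  Run at pos 2: 'aaa' (length 3)
  Run at pos 7: 'a' (length 1)
  Run at pos 9: 'a' (length 1)
  Run at pos 11: 'a' (length 1)
Matches: ['a', 'aa', 'a', 'a', 'a', 'a']
Count: 6

6


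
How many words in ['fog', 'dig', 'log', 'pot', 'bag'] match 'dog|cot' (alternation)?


Alternation 'dog|cot' matches either 'dog' or 'cot'.
Checking each word:
  'fog' -> no
  'dig' -> no
  'log' -> no
  'pot' -> no
  'bag' -> no
Matches: []
Count: 0

0


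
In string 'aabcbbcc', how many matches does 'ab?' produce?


Pattern 'ab?' matches 'a' optionally followed by 'b'.
String: 'aabcbbcc'
Scanning left to right for 'a' then checking next char:
  Match 1: 'a' (a not followed by b)
  Match 2: 'ab' (a followed by b)
Total matches: 2

2


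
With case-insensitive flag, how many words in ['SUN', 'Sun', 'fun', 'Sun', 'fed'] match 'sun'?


Case-insensitive matching: compare each word's lowercase form to 'sun'.
  'SUN' -> lower='sun' -> MATCH
  'Sun' -> lower='sun' -> MATCH
  'fun' -> lower='fun' -> no
  'Sun' -> lower='sun' -> MATCH
  'fed' -> lower='fed' -> no
Matches: ['SUN', 'Sun', 'Sun']
Count: 3

3


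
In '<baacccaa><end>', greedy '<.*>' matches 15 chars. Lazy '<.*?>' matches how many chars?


Greedy '<.*>' tries to match as MUCH as possible.
Lazy '<.*?>' tries to match as LITTLE as possible.

String: '<baacccaa><end>'
Greedy '<.*>' starts at first '<' and extends to the LAST '>': '<baacccaa><end>' (15 chars)
Lazy '<.*?>' starts at first '<' and stops at the FIRST '>': '<baacccaa>' (10 chars)

10


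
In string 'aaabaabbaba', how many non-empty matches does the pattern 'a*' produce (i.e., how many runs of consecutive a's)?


Pattern 'a*' matches zero or more a's. We want non-empty runs of consecutive a's.
String: 'aaabaabbaba'
Walking through the string to find runs of a's:
  Run 1: positions 0-2 -> 'aaa'
  Run 2: positions 4-5 -> 'aa'
  Run 3: positions 8-8 -> 'a'
  Run 4: positions 10-10 -> 'a'
Non-empty runs found: ['aaa', 'aa', 'a', 'a']
Count: 4

4


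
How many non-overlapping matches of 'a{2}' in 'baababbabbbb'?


Pattern 'a{2}' matches exactly 2 consecutive a's (greedy, non-overlapping).
String: 'baababbabbbb'
Scanning for runs of a's:
  Run at pos 1: 'aa' (length 2) -> 1 match(es)
  Run at pos 4: 'a' (length 1) -> 0 match(es)
  Run at pos 7: 'a' (length 1) -> 0 match(es)
Matches found: ['aa']
Total: 1

1


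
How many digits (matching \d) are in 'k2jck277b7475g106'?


\d matches any digit 0-9.
Scanning 'k2jck277b7475g106':
  pos 1: '2' -> DIGIT
  pos 5: '2' -> DIGIT
  pos 6: '7' -> DIGIT
  pos 7: '7' -> DIGIT
  pos 9: '7' -> DIGIT
  pos 10: '4' -> DIGIT
  pos 11: '7' -> DIGIT
  pos 12: '5' -> DIGIT
  pos 14: '1' -> DIGIT
  pos 15: '0' -> DIGIT
  pos 16: '6' -> DIGIT
Digits found: ['2', '2', '7', '7', '7', '4', '7', '5', '1', '0', '6']
Total: 11

11


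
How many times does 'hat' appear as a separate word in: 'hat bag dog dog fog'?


Scanning each word for exact match 'hat':
  Word 1: 'hat' -> MATCH
  Word 2: 'bag' -> no
  Word 3: 'dog' -> no
  Word 4: 'dog' -> no
  Word 5: 'fog' -> no
Total matches: 1

1


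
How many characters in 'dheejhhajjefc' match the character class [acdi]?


Character class [acdi] matches any of: {a, c, d, i}
Scanning string 'dheejhhajjefc' character by character:
  pos 0: 'd' -> MATCH
  pos 1: 'h' -> no
  pos 2: 'e' -> no
  pos 3: 'e' -> no
  pos 4: 'j' -> no
  pos 5: 'h' -> no
  pos 6: 'h' -> no
  pos 7: 'a' -> MATCH
  pos 8: 'j' -> no
  pos 9: 'j' -> no
  pos 10: 'e' -> no
  pos 11: 'f' -> no
  pos 12: 'c' -> MATCH
Total matches: 3

3


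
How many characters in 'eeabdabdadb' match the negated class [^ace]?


Negated class [^ace] matches any char NOT in {a, c, e}
Scanning 'eeabdabdadb':
  pos 0: 'e' -> no (excluded)
  pos 1: 'e' -> no (excluded)
  pos 2: 'a' -> no (excluded)
  pos 3: 'b' -> MATCH
  pos 4: 'd' -> MATCH
  pos 5: 'a' -> no (excluded)
  pos 6: 'b' -> MATCH
  pos 7: 'd' -> MATCH
  pos 8: 'a' -> no (excluded)
  pos 9: 'd' -> MATCH
  pos 10: 'b' -> MATCH
Total matches: 6

6


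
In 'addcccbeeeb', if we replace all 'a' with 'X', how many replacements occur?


re.sub('a', 'X', text) replaces every occurrence of 'a' with 'X'.
Text: 'addcccbeeeb'
Scanning for 'a':
  pos 0: 'a' -> replacement #1
Total replacements: 1

1


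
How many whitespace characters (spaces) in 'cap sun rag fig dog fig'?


\s matches whitespace characters (spaces, tabs, etc.).
Text: 'cap sun rag fig dog fig'
This text has 6 words separated by spaces.
Number of spaces = number of words - 1 = 6 - 1 = 5

5


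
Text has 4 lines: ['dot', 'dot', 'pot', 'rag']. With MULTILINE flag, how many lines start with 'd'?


With MULTILINE flag, ^ matches the start of each line.
Lines: ['dot', 'dot', 'pot', 'rag']
Checking which lines start with 'd':
  Line 1: 'dot' -> MATCH
  Line 2: 'dot' -> MATCH
  Line 3: 'pot' -> no
  Line 4: 'rag' -> no
Matching lines: ['dot', 'dot']
Count: 2

2


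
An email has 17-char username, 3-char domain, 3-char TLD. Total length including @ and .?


An email address has format: username@domain.tld
Username length: 17
'@' character: 1
Domain length: 3
'.' character: 1
TLD length: 3
Total = 17 + 1 + 3 + 1 + 3 = 25

25


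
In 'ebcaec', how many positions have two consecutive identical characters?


Looking for consecutive identical characters in 'ebcaec':
  pos 0-1: 'e' vs 'b' -> different
  pos 1-2: 'b' vs 'c' -> different
  pos 2-3: 'c' vs 'a' -> different
  pos 3-4: 'a' vs 'e' -> different
  pos 4-5: 'e' vs 'c' -> different
Consecutive identical pairs: []
Count: 0

0


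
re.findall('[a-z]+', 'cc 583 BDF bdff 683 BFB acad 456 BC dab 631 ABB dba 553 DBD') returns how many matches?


Pattern '[a-z]+' finds one or more lowercase letters.
Text: 'cc 583 BDF bdff 683 BFB acad 456 BC dab 631 ABB dba 553 DBD'
Scanning for matches:
  Match 1: 'cc'
  Match 2: 'bdff'
  Match 3: 'acad'
  Match 4: 'dab'
  Match 5: 'dba'
Total matches: 5

5


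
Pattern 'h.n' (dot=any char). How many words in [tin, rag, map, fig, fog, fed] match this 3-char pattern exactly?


Pattern 'h.n' means: starts with 'h', any single char, ends with 'n'.
Checking each word (must be exactly 3 chars):
  'tin' (len=3): no
  'rag' (len=3): no
  'map' (len=3): no
  'fig' (len=3): no
  'fog' (len=3): no
  'fed' (len=3): no
Matching words: []
Total: 0

0


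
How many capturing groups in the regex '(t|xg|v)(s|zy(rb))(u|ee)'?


To count capturing groups, count each '(' that starts a group.
Pattern: '(t|xg|v)(s|zy(rb))(u|ee)'
Walking through the pattern:
  Position 0: '(' -> group #1
  Position 8: '(' -> group #2
  Position 13: '(' -> group #3
  Position 18: '(' -> group #4
Total capturing groups: 4

4


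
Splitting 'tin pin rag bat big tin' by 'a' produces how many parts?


Splitting by 'a' breaks the string at each occurrence of the separator.
Text: 'tin pin rag bat big tin'
Parts after split:
  Part 1: 'tin pin r'
  Part 2: 'g b'
  Part 3: 't big tin'
Total parts: 3

3


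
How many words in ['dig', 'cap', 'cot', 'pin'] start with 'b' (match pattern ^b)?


Pattern ^b anchors to start of word. Check which words begin with 'b':
  'dig' -> no
  'cap' -> no
  'cot' -> no
  'pin' -> no
Matching words: []
Count: 0

0


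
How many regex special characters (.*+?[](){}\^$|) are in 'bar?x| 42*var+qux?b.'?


Regex special characters are: . * + ? [ ] ( ) { } \ ^ $ |
Scanning 'bar?x| 42*var+qux?b.':
  pos 3: '?' -> SPECIAL
  pos 5: '|' -> SPECIAL
  pos 9: '*' -> SPECIAL
  pos 13: '+' -> SPECIAL
  pos 17: '?' -> SPECIAL
  pos 19: '.' -> SPECIAL
Special chars found: ['?', '|', '*', '+', '?', '.']
Total: 6

6


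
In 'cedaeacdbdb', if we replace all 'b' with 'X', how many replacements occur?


re.sub('b', 'X', text) replaces every occurrence of 'b' with 'X'.
Text: 'cedaeacdbdb'
Scanning for 'b':
  pos 8: 'b' -> replacement #1
  pos 10: 'b' -> replacement #2
Total replacements: 2

2


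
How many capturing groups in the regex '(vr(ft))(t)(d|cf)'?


To count capturing groups, count each '(' that starts a group.
Pattern: '(vr(ft))(t)(d|cf)'
Walking through the pattern:
  Position 0: '(' -> group #1
  Position 3: '(' -> group #2
  Position 8: '(' -> group #3
  Position 11: '(' -> group #4
Total capturing groups: 4

4


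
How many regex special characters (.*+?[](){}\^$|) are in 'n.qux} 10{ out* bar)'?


Regex special characters are: . * + ? [ ] ( ) { } \ ^ $ |
Scanning 'n.qux} 10{ out* bar)':
  pos 1: '.' -> SPECIAL
  pos 5: '}' -> SPECIAL
  pos 9: '{' -> SPECIAL
  pos 14: '*' -> SPECIAL
  pos 19: ')' -> SPECIAL
Special chars found: ['.', '}', '{', '*', ')']
Total: 5

5


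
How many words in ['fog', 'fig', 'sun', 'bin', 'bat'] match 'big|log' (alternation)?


Alternation 'big|log' matches either 'big' or 'log'.
Checking each word:
  'fog' -> no
  'fig' -> no
  'sun' -> no
  'bin' -> no
  'bat' -> no
Matches: []
Count: 0

0


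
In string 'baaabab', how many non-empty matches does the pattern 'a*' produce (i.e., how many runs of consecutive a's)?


Pattern 'a*' matches zero or more a's. We want non-empty runs of consecutive a's.
String: 'baaabab'
Walking through the string to find runs of a's:
  Run 1: positions 1-3 -> 'aaa'
  Run 2: positions 5-5 -> 'a'
Non-empty runs found: ['aaa', 'a']
Count: 2

2


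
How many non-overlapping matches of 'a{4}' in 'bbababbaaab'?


Pattern 'a{4}' matches exactly 4 consecutive a's (greedy, non-overlapping).
String: 'bbababbaaab'
Scanning for runs of a's:
  Run at pos 2: 'a' (length 1) -> 0 match(es)
  Run at pos 4: 'a' (length 1) -> 0 match(es)
  Run at pos 7: 'aaa' (length 3) -> 0 match(es)
Matches found: []
Total: 0

0


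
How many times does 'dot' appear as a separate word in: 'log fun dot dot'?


Scanning each word for exact match 'dot':
  Word 1: 'log' -> no
  Word 2: 'fun' -> no
  Word 3: 'dot' -> MATCH
  Word 4: 'dot' -> MATCH
Total matches: 2

2


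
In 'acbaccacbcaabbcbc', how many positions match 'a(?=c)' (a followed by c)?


Lookahead 'a(?=c)' matches 'a' only when followed by 'c'.
String: 'acbaccacbcaabbcbc'
Checking each position where char is 'a':
  pos 0: 'a' -> MATCH (next='c')
  pos 3: 'a' -> MATCH (next='c')
  pos 6: 'a' -> MATCH (next='c')
  pos 10: 'a' -> no (next='a')
  pos 11: 'a' -> no (next='b')
Matching positions: [0, 3, 6]
Count: 3

3


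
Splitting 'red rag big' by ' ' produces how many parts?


Splitting by ' ' breaks the string at each occurrence of the separator.
Text: 'red rag big'
Parts after split:
  Part 1: 'red'
  Part 2: 'rag'
  Part 3: 'big'
Total parts: 3

3


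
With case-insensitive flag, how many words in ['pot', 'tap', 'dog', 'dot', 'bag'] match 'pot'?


Case-insensitive matching: compare each word's lowercase form to 'pot'.
  'pot' -> lower='pot' -> MATCH
  'tap' -> lower='tap' -> no
  'dog' -> lower='dog' -> no
  'dot' -> lower='dot' -> no
  'bag' -> lower='bag' -> no
Matches: ['pot']
Count: 1

1


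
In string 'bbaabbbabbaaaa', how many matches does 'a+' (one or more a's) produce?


Pattern 'a+' matches one or more consecutive a's.
String: 'bbaabbbabbaaaa'
Scanning for runs of a:
  Match 1: 'aa' (length 2)
  Match 2: 'a' (length 1)
  Match 3: 'aaaa' (length 4)
Total matches: 3

3
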